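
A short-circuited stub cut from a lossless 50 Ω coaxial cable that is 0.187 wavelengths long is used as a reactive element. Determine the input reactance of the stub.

βl = 2π × 0.187 = 67.3°
tan(βl) = 2.39
For a short-circuited stub, Z_in = jZ_0·tan(βl)

X_in ≈ 120 Ω (inductive)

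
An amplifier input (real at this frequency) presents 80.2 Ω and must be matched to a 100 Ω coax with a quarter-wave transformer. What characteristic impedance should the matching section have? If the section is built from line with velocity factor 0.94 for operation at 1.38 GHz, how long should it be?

Z_qwt = √(Z_0·R_L) = √(100 × 80.2) = √8020
λ = 0.94·c/f = 0.204 m, so l = λ/4 = 0.0511 m

Z_qwt ≈ 89.6 Ω; length ≈ 5.11 cm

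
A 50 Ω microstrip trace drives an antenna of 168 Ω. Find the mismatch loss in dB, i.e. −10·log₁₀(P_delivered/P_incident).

Γ = (168 − 50)/(168 + 50) = 0.541
|Γ|² = 0.293, so P_del/P_inc = 1 − |Γ|² = 0.707
ML = −10·log₁₀(1 − |Γ|²)

mismatch loss ≈ 1.51 dB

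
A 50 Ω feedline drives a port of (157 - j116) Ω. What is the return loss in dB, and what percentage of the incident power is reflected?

RL ≈ 3.54 dB; 44.2% of incident power reflected

Γ = (107 − j116)/(207 − j116), |Γ| = 0.665
RL = −20·log₁₀(0.665) = 3.54 dB
P_refl/P_inc = |Γ|² = 0.442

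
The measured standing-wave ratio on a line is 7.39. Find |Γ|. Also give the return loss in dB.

|Γ| ≈ 0.762; return loss ≈ 2.37 dB

|Γ| = (S − 1)/(S + 1) = (7.39 − 1)/(7.39 + 1) = 6.39/8.39
RL = −20·log₁₀|Γ| = −20·log₁₀(0.762)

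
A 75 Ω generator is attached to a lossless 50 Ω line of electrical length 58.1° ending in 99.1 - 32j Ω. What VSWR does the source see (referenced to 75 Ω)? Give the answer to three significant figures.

tan(βl) = 1.61
Z_in = Z_0·(Z_L + jZ_0·tanβl)/(Z_0 + jZ_L·tanβl) = 24.9 − j15.3 Ω
Γ_s = (Z_in − Z_s)/(Z_in + Z_s) = (-50.1 − j15.3)/(99.9 − j15.3), |Γ_s| = 0.518
VSWR = (1 + |Γ_s|)/(1 − |Γ_s|)

VSWR ≈ 3.15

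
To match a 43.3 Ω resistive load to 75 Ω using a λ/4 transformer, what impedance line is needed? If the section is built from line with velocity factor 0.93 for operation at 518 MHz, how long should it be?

Z_qwt ≈ 57 Ω; length ≈ 13.5 cm

Z_qwt = √(Z_0·R_L) = √(75 × 43.3) = √3248
λ = 0.93·c/f = 0.539 m, so l = λ/4 = 0.135 m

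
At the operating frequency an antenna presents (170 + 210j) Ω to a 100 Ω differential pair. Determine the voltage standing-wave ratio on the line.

VSWR ≈ 4.67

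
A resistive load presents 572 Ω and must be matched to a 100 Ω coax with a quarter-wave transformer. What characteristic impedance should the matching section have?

Z_qwt = √(Z_0·R_L) = √(100 × 572) = √57200

Z_qwt ≈ 239 Ω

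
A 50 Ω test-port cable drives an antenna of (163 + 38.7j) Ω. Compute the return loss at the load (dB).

RL ≈ 5.17 dB

Γ = (113 + j38.7)/(213 + j38.7), |Γ| = 0.552
RL = −20·log₁₀|Γ| = −20·log₁₀(0.552)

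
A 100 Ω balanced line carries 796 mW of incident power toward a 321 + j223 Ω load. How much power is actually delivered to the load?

|Γ| = |(221 + j223)/(421 + j223)| = 0.659
|Γ|² = 0.434
P_refl = |Γ|²·P_inc = 346 mW, P_del = (1 − |Γ|²)·P_inc = 450 mW

P_delivered ≈ 450 mW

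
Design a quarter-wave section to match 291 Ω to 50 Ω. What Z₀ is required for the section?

Z_qwt = √(Z_0·R_L) = √(50 × 291) = √14550

Z_qwt ≈ 121 Ω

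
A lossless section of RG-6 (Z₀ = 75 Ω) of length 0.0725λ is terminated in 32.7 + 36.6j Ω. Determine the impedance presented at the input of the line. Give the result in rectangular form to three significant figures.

Z_in ≈ 64.9 + j78.2 Ω

βl = 2π × 0.0725 = 26.1°
tan(βl) = tan(26.1°) = 0.49
Z_in = Z_0·(Z_L + jZ_0·tanβl)/(Z_0 + jZ_L·tanβl)
     = 75·(32.7 + j73.3)/(57.1 + j16)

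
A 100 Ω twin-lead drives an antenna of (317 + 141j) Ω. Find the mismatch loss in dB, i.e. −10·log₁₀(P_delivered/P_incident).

mismatch loss ≈ 1.84 dB

Γ = (217 + j141)/(417 + j141), |Γ| = 0.588
|Γ|² = 0.346, so P_del/P_inc = 1 − |Γ|² = 0.654
ML = −10·log₁₀(1 − |Γ|²)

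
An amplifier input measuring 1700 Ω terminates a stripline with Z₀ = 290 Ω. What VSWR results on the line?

VSWR ≈ 5.86

Γ = (1700 − 290)/(1700 + 290) = 0.709
VSWR = (1 + 0.709)/(1 − 0.709)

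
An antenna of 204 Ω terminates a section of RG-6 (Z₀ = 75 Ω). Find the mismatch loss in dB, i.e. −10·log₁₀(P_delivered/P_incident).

mismatch loss ≈ 1.04 dB

Γ = (204 − 75)/(204 + 75) = 0.462
|Γ|² = 0.214, so P_del/P_inc = 1 − |Γ|² = 0.786
ML = −10·log₁₀(1 − |Γ|²)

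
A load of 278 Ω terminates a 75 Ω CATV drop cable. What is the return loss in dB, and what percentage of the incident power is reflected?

RL ≈ 4.81 dB; 33.1% of incident power reflected

Γ = (278 − 75)/(278 + 75) = 0.575
RL = −20·log₁₀(0.575) = 4.81 dB
P_refl/P_inc = |Γ|² = 0.331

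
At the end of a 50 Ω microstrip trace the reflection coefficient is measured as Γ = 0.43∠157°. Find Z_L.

Z_L ≈ 20.6 + j8.5 Ω

Z_L = Z_0·(1 + Γ)/(1 − Γ) = 50·(0.604 + j0.168)/(1.4 − j0.168)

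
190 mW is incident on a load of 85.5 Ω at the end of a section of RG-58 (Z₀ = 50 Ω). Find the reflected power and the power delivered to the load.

Γ = (85.5 − 50)/(85.5 + 50) = 0.262
|Γ|² = 0.0686
P_refl = |Γ|²·P_inc = 13 mW, P_del = (1 − |Γ|²)·P_inc = 177 mW

P_reflected ≈ 13 mW; P_delivered ≈ 177 mW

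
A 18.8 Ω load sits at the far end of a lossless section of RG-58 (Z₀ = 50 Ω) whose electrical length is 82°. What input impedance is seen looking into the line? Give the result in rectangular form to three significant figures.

Z_in ≈ 119 + j37.4 Ω

tan(βl) = tan(82°) = 7.12
Z_in = Z_0·(Z_L + jZ_0·tanβl)/(Z_0 + jZ_L·tanβl)
     = 50·(18.8 + j356)/(50 + j134)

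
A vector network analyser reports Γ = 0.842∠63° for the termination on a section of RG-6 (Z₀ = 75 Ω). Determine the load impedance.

Z_L ≈ 23.1 + j119 Ω

Z_L = Z_0·(1 + Γ)/(1 − Γ) = 75·(1.38 + j0.75)/(0.618 − j0.75)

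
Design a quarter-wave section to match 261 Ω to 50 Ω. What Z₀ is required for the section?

Z_qwt ≈ 114 Ω

Z_qwt = √(Z_0·R_L) = √(50 × 261) = √13050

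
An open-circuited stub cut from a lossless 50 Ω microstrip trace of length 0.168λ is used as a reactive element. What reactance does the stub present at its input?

X_in ≈ -28.3 Ω (capacitive)

βl = 2π × 0.168 = 60.5°
tan(βl) = 1.77
For an open-circuited stub, Z_in = −jZ_0·cot(βl) = −jZ_0/tan(βl)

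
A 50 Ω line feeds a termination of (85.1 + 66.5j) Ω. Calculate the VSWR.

VSWR ≈ 2.99

Γ = (Z_L − Z_0)/(Z_L + Z_0) = (35.1 + j66.5)/(135.1 + j66.5)
|Γ| = 75.2/151 = 0.499
VSWR = (1 + |Γ|)/(1 − |Γ|) = 1.5/0.501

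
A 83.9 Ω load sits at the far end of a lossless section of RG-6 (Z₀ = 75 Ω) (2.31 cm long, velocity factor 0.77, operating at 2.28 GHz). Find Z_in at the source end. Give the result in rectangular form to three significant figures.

λ = v/f = 0.77·c / 2.28 GHz = 0.101 m
βl = 2π·l/λ = 2π × 0.228 = 82.1°
tan(βl) = tan(82.1°) = 7.19
Z_in = Z_0·(Z_L + jZ_0·tanβl)/(Z_0 + jZ_L·tanβl)
     = 75·(83.9 + j539)/(75 + j603)

Z_in ≈ 67.3 − j2.06 Ω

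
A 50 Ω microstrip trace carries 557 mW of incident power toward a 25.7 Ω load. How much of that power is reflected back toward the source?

P_reflected ≈ 57.4 mW

Γ = (25.7 − 50)/(25.7 + 50) = -0.321
|Γ|² = 0.103
P_refl = |Γ|²·P_inc = 57.4 mW, P_del = (1 − |Γ|²)·P_inc = 500 mW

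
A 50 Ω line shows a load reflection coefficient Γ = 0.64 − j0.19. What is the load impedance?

Z_L ≈ 167 − j115 Ω

Z_L = Z_0·(1 + Γ)/(1 − Γ) = 50·(1.64 − j0.19)/(0.36 + j0.19)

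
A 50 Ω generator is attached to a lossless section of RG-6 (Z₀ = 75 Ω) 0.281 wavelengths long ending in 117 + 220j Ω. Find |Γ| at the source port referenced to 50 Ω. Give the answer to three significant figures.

βl = 2π × 0.281 = 101°
tan(βl) = -5.07
Z_in = Z_0·(Z_L + jZ_0·tanβl)/(Z_0 + jZ_L·tanβl) = 9.94 − j5.14 Ω
Γ_s = (Z_in − Z_s)/(Z_in + Z_s) = (-40.1 − j5.14)/(59.9 − j5.14), |Γ_s| = 0.671

|Γ| ≈ 0.671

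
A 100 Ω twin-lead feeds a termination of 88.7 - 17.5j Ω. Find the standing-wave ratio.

Γ = (Z_L − Z_0)/(Z_L + Z_0) = (-11.3 − j17.5)/(188.7 − j17.5)
|Γ| = 20.8/190 = 0.11
VSWR = (1 + |Γ|)/(1 − |Γ|) = 1.11/0.89

VSWR ≈ 1.25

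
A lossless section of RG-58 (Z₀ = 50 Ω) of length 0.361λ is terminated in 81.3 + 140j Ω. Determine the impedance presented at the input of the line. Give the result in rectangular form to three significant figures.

βl = 2π × 0.361 = 130°
tan(βl) = tan(130°) = -1.19
Z_in = Z_0·(Z_L + jZ_0·tanβl)/(Z_0 + jZ_L·tanβl)
     = 50·(81.3 + j80.3)/(217 − j97)

Z_in ≈ 8.72 + j22.4 Ω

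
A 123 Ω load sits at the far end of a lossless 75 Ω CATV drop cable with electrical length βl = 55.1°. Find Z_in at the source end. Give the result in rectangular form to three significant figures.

tan(βl) = tan(55.1°) = 1.43
Z_in = Z_0·(Z_L + jZ_0·tanβl)/(Z_0 + jZ_L·tanβl)
     = 75·(123 + j108)/(75 + j176)

Z_in ≈ 57.6 − j27.8 Ω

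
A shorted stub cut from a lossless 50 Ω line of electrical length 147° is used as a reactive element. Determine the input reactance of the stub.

tan(βl) = -0.649
For a shorted stub, Z_in = jZ_0·tan(βl)

X_in ≈ -32.5 Ω (capacitive)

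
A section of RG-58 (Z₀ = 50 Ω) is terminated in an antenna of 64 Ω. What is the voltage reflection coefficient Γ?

Γ = (Z_L − Z_0)/(Z_L + Z_0) = (64 − 50)/(64 + 50) = 14/114

Γ = 0.123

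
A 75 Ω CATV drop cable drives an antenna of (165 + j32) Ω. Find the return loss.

RL ≈ 8.08 dB

Γ = (90 + j32)/(240 + j32), |Γ| = 0.395
RL = −20·log₁₀|Γ| = −20·log₁₀(0.395)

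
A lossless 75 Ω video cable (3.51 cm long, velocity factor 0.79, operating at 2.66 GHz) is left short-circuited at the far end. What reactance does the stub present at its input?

X_in ≈ -59 Ω (capacitive)

λ = v/f = 0.79·c / 2.66 GHz = 0.0891 m
βl = 2π·l/λ = 2π × 0.394 = 142°
tan(βl) = -0.786
For a short-circuited stub, Z_in = jZ_0·tan(βl)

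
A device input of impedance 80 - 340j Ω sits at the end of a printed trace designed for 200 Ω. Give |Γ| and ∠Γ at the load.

Γ = (Z_L − Z_0)/(Z_L + Z_0) = (-120 − j340)/(280 − j340)
|Γ| = 361/440 = 0.819

Γ ≈ 0.819 ∠ -58.9°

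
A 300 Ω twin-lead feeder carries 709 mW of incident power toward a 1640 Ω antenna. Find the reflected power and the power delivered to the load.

P_reflected ≈ 338 mW; P_delivered ≈ 371 mW

Γ = (1640 − 300)/(1640 + 300) = 0.691
|Γ|² = 0.477
P_refl = |Γ|²·P_inc = 338 mW, P_del = (1 − |Γ|²)·P_inc = 371 mW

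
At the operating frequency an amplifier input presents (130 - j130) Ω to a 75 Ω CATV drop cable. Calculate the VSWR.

VSWR ≈ 3.78

Γ = (Z_L − Z_0)/(Z_L + Z_0) = (55 − j130)/(205 − j130)
|Γ| = 141/243 = 0.581
VSWR = (1 + |Γ|)/(1 − |Γ|) = 1.58/0.419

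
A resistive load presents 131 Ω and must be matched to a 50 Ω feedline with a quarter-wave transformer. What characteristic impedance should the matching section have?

Z_qwt ≈ 80.9 Ω

Z_qwt = √(Z_0·R_L) = √(50 × 131) = √6550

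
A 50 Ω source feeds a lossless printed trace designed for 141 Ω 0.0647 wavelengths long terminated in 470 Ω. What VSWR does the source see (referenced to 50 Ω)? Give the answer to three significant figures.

VSWR ≈ 8.22

βl = 2π × 0.0647 = 23.3°
tan(βl) = 0.431
Z_in = Z_0·(Z_L + jZ_0·tanβl)/(Z_0 + jZ_L·tanβl) = 182 − j201 Ω
Γ_s = (Z_in − Z_s)/(Z_in + Z_s) = (132 − j201)/(232 − j201), |Γ_s| = 0.783
VSWR = (1 + |Γ_s|)/(1 − |Γ_s|)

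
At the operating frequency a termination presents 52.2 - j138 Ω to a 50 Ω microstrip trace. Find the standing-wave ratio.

Γ = (Z_L − Z_0)/(Z_L + Z_0) = (2.2 − j138)/(102.2 − j138)
|Γ| = 138/172 = 0.804
VSWR = (1 + |Γ|)/(1 − |Γ|) = 1.8/0.196

VSWR ≈ 9.19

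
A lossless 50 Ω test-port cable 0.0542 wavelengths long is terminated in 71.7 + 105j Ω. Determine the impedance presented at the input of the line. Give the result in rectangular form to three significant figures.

Z_in ≈ 249 − j15.6 Ω

βl = 2π × 0.0542 = 19.5°
tan(βl) = tan(19.5°) = 0.354
Z_in = Z_0·(Z_L + jZ_0·tanβl)/(Z_0 + jZ_L·tanβl)
     = 50·(71.7 + j123)/(12.8 + j25.4)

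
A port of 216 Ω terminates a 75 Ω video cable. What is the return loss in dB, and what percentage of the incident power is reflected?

Γ = (216 − 75)/(216 + 75) = 0.485
RL = −20·log₁₀(0.485) = 6.29 dB
P_refl/P_inc = |Γ|² = 0.235

RL ≈ 6.29 dB; 23.5% of incident power reflected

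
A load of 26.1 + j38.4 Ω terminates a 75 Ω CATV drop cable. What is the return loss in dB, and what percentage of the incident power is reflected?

Γ = (-48.9 + j38.4)/(101.1 + j38.4), |Γ| = 0.575
RL = −20·log₁₀(0.575) = 4.81 dB
P_refl/P_inc = |Γ|² = 0.331

RL ≈ 4.81 dB; 33.1% of incident power reflected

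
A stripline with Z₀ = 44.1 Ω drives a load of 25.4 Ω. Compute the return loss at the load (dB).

Γ = (25.4 − 44.1)/(25.4 + 44.1) = -0.269
RL = −20·log₁₀|Γ| = −20·log₁₀(0.269)

RL ≈ 11.4 dB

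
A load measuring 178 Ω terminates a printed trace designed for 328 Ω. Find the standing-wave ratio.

Γ = (178 − 328)/(178 + 328) = -0.296
VSWR = (1 + 0.296)/(1 − 0.296)

VSWR ≈ 1.84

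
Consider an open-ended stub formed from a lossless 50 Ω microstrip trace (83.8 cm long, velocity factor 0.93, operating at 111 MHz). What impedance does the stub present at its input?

Z_in ≈ +j28.9 Ω

λ = v/f = 0.93·c / 111 MHz = 2.51 m
βl = 2π·l/λ = 2π × 0.333 = 120°
tan(βl) = -1.73
For an open-ended stub, Z_in = −jZ_0·cot(βl) = −jZ_0/tan(βl)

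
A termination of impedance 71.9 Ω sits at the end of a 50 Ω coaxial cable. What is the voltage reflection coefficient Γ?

Γ = 0.18

Γ = (Z_L − Z_0)/(Z_L + Z_0) = (71.9 − 50)/(71.9 + 50) = 21.9/121.9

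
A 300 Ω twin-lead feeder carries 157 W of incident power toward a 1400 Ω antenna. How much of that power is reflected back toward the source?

Γ = (1400 − 300)/(1400 + 300) = 0.647
|Γ|² = 0.419
P_refl = |Γ|²·P_inc = 65.7 W, P_del = (1 − |Γ|²)·P_inc = 91.3 W

P_reflected ≈ 65.7 W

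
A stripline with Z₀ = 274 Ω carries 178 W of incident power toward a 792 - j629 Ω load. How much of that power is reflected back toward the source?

|Γ| = |(518 − j629)/(1066 − j629)| = 0.658
|Γ|² = 0.433
P_refl = |Γ|²·P_inc = 77.1 W, P_del = (1 − |Γ|²)·P_inc = 101 W

P_reflected ≈ 77.1 W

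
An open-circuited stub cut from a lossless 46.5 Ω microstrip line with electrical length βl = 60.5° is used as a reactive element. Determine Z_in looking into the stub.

tan(βl) = 1.77
For an open-circuited stub, Z_in = −jZ_0·cot(βl) = −jZ_0/tan(βl)

Z_in ≈ −j26.3 Ω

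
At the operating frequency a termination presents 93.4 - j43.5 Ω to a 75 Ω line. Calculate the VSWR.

Γ = (Z_L − Z_0)/(Z_L + Z_0) = (18.4 − j43.5)/(168.4 − j43.5)
|Γ| = 47.2/174 = 0.272
VSWR = (1 + |Γ|)/(1 − |Γ|) = 1.27/0.728

VSWR ≈ 1.75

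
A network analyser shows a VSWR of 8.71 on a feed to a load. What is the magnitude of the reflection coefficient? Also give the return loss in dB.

|Γ| = (S − 1)/(S + 1) = (8.71 − 1)/(8.71 + 1) = 7.71/9.71
RL = −20·log₁₀|Γ| = −20·log₁₀(0.794)

|Γ| ≈ 0.794; return loss ≈ 2 dB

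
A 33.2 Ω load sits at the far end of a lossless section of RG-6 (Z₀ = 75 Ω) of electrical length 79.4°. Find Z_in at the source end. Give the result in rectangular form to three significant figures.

tan(βl) = tan(79.4°) = 5.34
Z_in = Z_0·(Z_L + jZ_0·tanβl)/(Z_0 + jZ_L·tanβl)
     = 75·(33.2 + j401)/(75 + j177)

Z_in ≈ 149 + j48.9 Ω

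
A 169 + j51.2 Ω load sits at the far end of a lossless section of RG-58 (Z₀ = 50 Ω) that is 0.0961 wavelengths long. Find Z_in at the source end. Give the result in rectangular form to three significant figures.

Z_in ≈ 45.2 − j66.8 Ω

βl = 2π × 0.0961 = 34.6°
tan(βl) = tan(34.6°) = 0.69
Z_in = Z_0·(Z_L + jZ_0·tanβl)/(Z_0 + jZ_L·tanβl)
     = 50·(169 + j85.7)/(14.7 + j117)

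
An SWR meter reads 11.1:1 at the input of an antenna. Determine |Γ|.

|Γ| ≈ 0.835

|Γ| = (S − 1)/(S + 1) = (11.1 − 1)/(11.1 + 1) = 10.1/12.1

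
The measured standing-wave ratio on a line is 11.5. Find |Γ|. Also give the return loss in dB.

|Γ| = (S − 1)/(S + 1) = (11.5 − 1)/(11.5 + 1) = 10.5/12.5
RL = −20·log₁₀|Γ| = −20·log₁₀(0.84)

|Γ| ≈ 0.84; return loss ≈ 1.51 dB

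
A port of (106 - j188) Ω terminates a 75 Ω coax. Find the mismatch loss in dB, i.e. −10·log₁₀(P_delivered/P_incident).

mismatch loss ≈ 3.31 dB

Γ = (31 − j188)/(181 − j188), |Γ| = 0.73
|Γ|² = 0.533, so P_del/P_inc = 1 − |Γ|² = 0.467
ML = −10·log₁₀(1 − |Γ|²)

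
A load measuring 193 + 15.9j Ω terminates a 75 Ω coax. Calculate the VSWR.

Γ = (Z_L − Z_0)/(Z_L + Z_0) = (118 + j15.9)/(268 + j15.9)
|Γ| = 119/268 = 0.443
VSWR = (1 + |Γ|)/(1 − |Γ|) = 1.44/0.557

VSWR ≈ 2.59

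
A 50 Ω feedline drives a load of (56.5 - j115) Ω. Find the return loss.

RL ≈ 2.68 dB

Γ = (6.5 − j115)/(106.5 − j115), |Γ| = 0.735
RL = −20·log₁₀|Γ| = −20·log₁₀(0.735)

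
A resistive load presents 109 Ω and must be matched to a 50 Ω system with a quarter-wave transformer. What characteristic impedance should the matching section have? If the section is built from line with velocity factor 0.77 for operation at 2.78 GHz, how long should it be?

Z_qwt = √(Z_0·R_L) = √(50 × 109) = √5450
λ = 0.77·c/f = 0.0831 m, so l = λ/4 = 0.0208 m

Z_qwt ≈ 73.8 Ω; length ≈ 2.08 cm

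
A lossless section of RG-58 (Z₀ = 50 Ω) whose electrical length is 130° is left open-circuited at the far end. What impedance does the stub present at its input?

tan(βl) = -1.19
For an open-circuited stub, Z_in = −jZ_0·cot(βl) = −jZ_0/tan(βl)

Z_in ≈ +j42 Ω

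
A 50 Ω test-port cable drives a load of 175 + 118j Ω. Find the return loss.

Γ = (125 + j118)/(225 + j118), |Γ| = 0.677
RL = −20·log₁₀|Γ| = −20·log₁₀(0.677)

RL ≈ 3.39 dB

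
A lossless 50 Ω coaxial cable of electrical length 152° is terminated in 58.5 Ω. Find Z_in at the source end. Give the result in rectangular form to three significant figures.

Z_in ≈ 54.1 + j7.07 Ω

tan(βl) = tan(152°) = -0.532
Z_in = Z_0·(Z_L + jZ_0·tanβl)/(Z_0 + jZ_L·tanβl)
     = 50·(58.5 − j26.6)/(50 − j31.1)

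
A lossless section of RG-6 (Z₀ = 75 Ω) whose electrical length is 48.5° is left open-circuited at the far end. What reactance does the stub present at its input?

tan(βl) = 1.13
For an open-circuited stub, Z_in = −jZ_0·cot(βl) = −jZ_0/tan(βl)

X_in ≈ -66.4 Ω (capacitive)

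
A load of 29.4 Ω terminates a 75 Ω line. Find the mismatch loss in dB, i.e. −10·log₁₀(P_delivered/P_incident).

Γ = (29.4 − 75)/(29.4 + 75) = -0.437
|Γ|² = 0.191, so P_del/P_inc = 1 − |Γ|² = 0.809
ML = −10·log₁₀(1 − |Γ|²)

mismatch loss ≈ 0.919 dB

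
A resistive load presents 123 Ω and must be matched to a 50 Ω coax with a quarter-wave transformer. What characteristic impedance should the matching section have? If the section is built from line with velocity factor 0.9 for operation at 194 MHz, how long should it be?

Z_qwt ≈ 78.4 Ω; length ≈ 34.8 cm

Z_qwt = √(Z_0·R_L) = √(50 × 123) = √6150
λ = 0.9·c/f = 1.39 m, so l = λ/4 = 0.348 m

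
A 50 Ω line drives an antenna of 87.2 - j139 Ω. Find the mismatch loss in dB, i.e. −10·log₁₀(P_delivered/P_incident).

Γ = (37.2 − j139)/(137.2 − j139), |Γ| = 0.737
|Γ|² = 0.543, so P_del/P_inc = 1 − |Γ|² = 0.457
ML = −10·log₁₀(1 − |Γ|²)

mismatch loss ≈ 3.4 dB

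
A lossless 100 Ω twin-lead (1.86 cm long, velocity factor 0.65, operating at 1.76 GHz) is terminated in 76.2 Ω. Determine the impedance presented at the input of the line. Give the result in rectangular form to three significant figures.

Z_in ≈ 112 + j26.4 Ω

λ = v/f = 0.65·c / 1.76 GHz = 0.111 m
βl = 2π·l/λ = 2π × 0.168 = 60.4°
tan(βl) = tan(60.4°) = 1.76
Z_in = Z_0·(Z_L + jZ_0·tanβl)/(Z_0 + jZ_L·tanβl)
     = 100·(76.2 + j176)/(100 + j134)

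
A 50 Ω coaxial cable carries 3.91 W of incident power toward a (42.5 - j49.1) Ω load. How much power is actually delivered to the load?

P_delivered ≈ 3.03 W

|Γ| = |(-7.5 − j49.1)/(92.5 − j49.1)| = 0.474
|Γ|² = 0.225
P_refl = |Γ|²·P_inc = 0.88 W, P_del = (1 − |Γ|²)·P_inc = 3.03 W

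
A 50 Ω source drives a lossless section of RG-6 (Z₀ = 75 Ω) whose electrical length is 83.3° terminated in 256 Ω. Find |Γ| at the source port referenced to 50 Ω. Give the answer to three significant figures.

|Γ| ≈ 0.397

tan(βl) = 8.51
Z_in = Z_0·(Z_L + jZ_0·tanβl)/(Z_0 + jZ_L·tanβl) = 22.2 − j8.04 Ω
Γ_s = (Z_in − Z_s)/(Z_in + Z_s) = (-27.8 − j8.04)/(72.2 − j8.04), |Γ_s| = 0.397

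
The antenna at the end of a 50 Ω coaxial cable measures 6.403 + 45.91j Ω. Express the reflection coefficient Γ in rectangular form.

Γ = (Z_L − Z_0)/(Z_L + Z_0) = (-43.6 + j45.91)/(56.4 + j45.91)

Γ ≈ -0.0664 + j0.868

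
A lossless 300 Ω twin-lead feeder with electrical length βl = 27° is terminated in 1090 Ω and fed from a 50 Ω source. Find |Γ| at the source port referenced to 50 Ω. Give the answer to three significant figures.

|Γ| ≈ 0.893

tan(βl) = 0.51
Z_in = Z_0·(Z_L + jZ_0·tanβl)/(Z_0 + jZ_L·tanβl) = 310 − j421 Ω
Γ_s = (Z_in − Z_s)/(Z_in + Z_s) = (260 − j421)/(360 − j421), |Γ_s| = 0.893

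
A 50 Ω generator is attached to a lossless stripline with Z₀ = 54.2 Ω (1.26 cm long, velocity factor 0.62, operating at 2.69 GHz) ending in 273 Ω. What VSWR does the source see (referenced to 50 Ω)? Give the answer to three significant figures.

VSWR ≈ 4.79

λ = v/f = 0.62·c / 2.69 GHz = 0.0691 m
βl = 2π·l/λ = 2π × 0.182 = 65.6°
tan(βl) = 2.2
Z_in = Z_0·(Z_L + jZ_0·tanβl)/(Z_0 + jZ_L·tanβl) = 12.9 − j23.4 Ω
Γ_s = (Z_in − Z_s)/(Z_in + Z_s) = (-37.1 − j23.4)/(62.9 − j23.4), |Γ_s| = 0.654
VSWR = (1 + |Γ_s|)/(1 − |Γ_s|)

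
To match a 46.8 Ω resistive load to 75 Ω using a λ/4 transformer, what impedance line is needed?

Z_qwt ≈ 59.2 Ω

Z_qwt = √(Z_0·R_L) = √(75 × 46.8) = √3510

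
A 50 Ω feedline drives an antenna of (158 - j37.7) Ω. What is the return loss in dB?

RL ≈ 5.33 dB

Γ = (108 − j37.7)/(208 − j37.7), |Γ| = 0.541
RL = −20·log₁₀|Γ| = −20·log₁₀(0.541)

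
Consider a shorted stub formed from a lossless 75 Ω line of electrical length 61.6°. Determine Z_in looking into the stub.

tan(βl) = 1.85
For a shorted stub, Z_in = jZ_0·tan(βl)

Z_in ≈ +j139 Ω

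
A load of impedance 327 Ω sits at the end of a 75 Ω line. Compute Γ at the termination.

Γ = 0.627

Γ = (Z_L − Z_0)/(Z_L + Z_0) = (327 − 75)/(327 + 75) = 252/402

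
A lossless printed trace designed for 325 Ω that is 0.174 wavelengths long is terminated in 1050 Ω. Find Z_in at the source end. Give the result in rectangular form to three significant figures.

βl = 2π × 0.174 = 62.6°
tan(βl) = tan(62.6°) = 1.93
Z_in = Z_0·(Z_L + jZ_0·tanβl)/(Z_0 + jZ_L·tanβl)
     = 325·(1050 + j628)/(325 + j2030)

Z_in ≈ 124 − j148 Ω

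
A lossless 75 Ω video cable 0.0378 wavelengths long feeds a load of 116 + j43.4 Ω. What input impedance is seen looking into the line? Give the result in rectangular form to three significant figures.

βl = 2π × 0.0378 = 13.6°
tan(βl) = tan(13.6°) = 0.242
Z_in = Z_0·(Z_L + jZ_0·tanβl)/(Z_0 + jZ_L·tanβl)
     = 75·(116 + j61.6)/(64.5 + j28.1)

Z_in ≈ 140 + j10.8 Ω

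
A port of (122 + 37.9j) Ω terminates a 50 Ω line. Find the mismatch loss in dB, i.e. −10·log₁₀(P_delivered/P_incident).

Γ = (72 + j37.9)/(172 + j37.9), |Γ| = 0.462
|Γ|² = 0.213, so P_del/P_inc = 1 − |Γ|² = 0.787
ML = −10·log₁₀(1 − |Γ|²)

mismatch loss ≈ 1.04 dB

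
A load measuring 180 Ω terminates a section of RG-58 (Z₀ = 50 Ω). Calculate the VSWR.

For a purely resistive load, VSWR = R_L/Z_0 or Z_0/R_L (whichever > 1) = 180/50

VSWR ≈ 3.6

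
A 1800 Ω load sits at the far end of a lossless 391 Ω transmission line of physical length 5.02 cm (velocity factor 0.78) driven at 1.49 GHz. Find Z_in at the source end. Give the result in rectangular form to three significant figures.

λ = v/f = 0.78·c / 1.49 GHz = 0.157 m
βl = 2π·l/λ = 2π × 0.32 = 115°
tan(βl) = tan(115°) = -2.14
Z_in = Z_0·(Z_L + jZ_0·tanβl)/(Z_0 + jZ_L·tanβl)
     = 391·(1800 − j836)/(391 − j3850)

Z_in ≈ 102 + j173 Ω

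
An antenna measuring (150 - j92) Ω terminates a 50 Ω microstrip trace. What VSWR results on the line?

Γ = (Z_L − Z_0)/(Z_L + Z_0) = (100 − j92)/(200 − j92)
|Γ| = 136/220 = 0.617
VSWR = (1 + |Γ|)/(1 − |Γ|) = 1.62/0.383

VSWR ≈ 4.23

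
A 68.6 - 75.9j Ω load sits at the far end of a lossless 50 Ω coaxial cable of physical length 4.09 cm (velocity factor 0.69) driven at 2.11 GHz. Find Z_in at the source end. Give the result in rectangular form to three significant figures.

Z_in ≈ 143 + j64 Ω

λ = v/f = 0.69·c / 2.11 GHz = 0.0981 m
βl = 2π·l/λ = 2π × 0.417 = 150°
tan(βl) = tan(150°) = -0.575
Z_in = Z_0·(Z_L + jZ_0·tanβl)/(Z_0 + jZ_L·tanβl)
     = 50·(68.6 − j105)/(6.33 − j39.5)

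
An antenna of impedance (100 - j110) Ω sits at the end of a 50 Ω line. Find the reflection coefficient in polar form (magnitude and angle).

Γ = (Z_L − Z_0)/(Z_L + Z_0) = (50 − j110)/(150 − j110)
|Γ| = 121/186 = 0.65

Γ ≈ 0.65 ∠ -29.3°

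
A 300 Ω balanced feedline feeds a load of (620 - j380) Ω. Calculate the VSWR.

Γ = (Z_L − Z_0)/(Z_L + Z_0) = (320 − j380)/(920 − j380)
|Γ| = 497/995 = 0.499
VSWR = (1 + |Γ|)/(1 − |Γ|) = 1.5/0.501

VSWR ≈ 2.99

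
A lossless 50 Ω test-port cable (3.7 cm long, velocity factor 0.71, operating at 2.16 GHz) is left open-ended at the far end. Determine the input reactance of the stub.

X_in ≈ 50.1 Ω (inductive)

λ = v/f = 0.71·c / 2.16 GHz = 0.0986 m
βl = 2π·l/λ = 2π × 0.375 = 135°
tan(βl) = -0.997
For an open-ended stub, Z_in = −jZ_0·cot(βl) = −jZ_0/tan(βl)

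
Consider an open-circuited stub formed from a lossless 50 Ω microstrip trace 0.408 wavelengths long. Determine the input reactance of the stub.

X_in ≈ 76.6 Ω (inductive)

βl = 2π × 0.408 = 147°
tan(βl) = -0.652
For an open-circuited stub, Z_in = −jZ_0·cot(βl) = −jZ_0/tan(βl)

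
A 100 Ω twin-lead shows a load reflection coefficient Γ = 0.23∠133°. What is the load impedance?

Z_L = Z_0·(1 + Γ)/(1 − Γ) = 100·(0.843 + j0.168)/(1.16 − j0.168)

Z_L ≈ 69.3 + j24.6 Ω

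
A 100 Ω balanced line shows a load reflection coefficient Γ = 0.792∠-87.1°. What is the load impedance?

Z_L ≈ 24.1 − j102 Ω

Z_L = Z_0·(1 + Γ)/(1 − Γ) = 100·(1.04 − j0.791)/(0.96 + j0.791)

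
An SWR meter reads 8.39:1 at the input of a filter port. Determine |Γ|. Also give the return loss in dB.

|Γ| ≈ 0.787; return loss ≈ 2.08 dB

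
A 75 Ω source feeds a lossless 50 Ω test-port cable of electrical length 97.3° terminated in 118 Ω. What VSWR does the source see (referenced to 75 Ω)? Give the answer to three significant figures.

VSWR ≈ 3.51

tan(βl) = -7.81
Z_in = Z_0·(Z_L + jZ_0·tanβl)/(Z_0 + jZ_L·tanβl) = 21.5 + j5.24 Ω
Γ_s = (Z_in − Z_s)/(Z_in + Z_s) = (-53.5 + j5.24)/(96.5 + j5.24), |Γ_s| = 0.557
VSWR = (1 + |Γ_s|)/(1 − |Γ_s|)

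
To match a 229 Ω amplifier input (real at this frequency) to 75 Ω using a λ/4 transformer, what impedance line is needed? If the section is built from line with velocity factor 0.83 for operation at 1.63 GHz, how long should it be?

Z_qwt ≈ 131 Ω; length ≈ 3.82 cm

Z_qwt = √(Z_0·R_L) = √(75 × 229) = √17180
λ = 0.83·c/f = 0.153 m, so l = λ/4 = 0.0382 m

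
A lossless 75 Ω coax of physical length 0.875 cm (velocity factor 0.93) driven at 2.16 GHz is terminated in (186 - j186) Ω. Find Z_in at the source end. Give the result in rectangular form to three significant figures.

Z_in ≈ 38.8 − j92.1 Ω

λ = v/f = 0.93·c / 2.16 GHz = 0.129 m
βl = 2π·l/λ = 2π × 0.0677 = 24.4°
tan(βl) = tan(24.4°) = 0.453
Z_in = Z_0·(Z_L + jZ_0·tanβl)/(Z_0 + jZ_L·tanβl)
     = 75·(186 − j152)/(159 + j84.3)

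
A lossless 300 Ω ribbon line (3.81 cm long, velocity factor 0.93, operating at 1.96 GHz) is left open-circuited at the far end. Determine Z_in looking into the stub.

λ = v/f = 0.93·c / 1.96 GHz = 0.142 m
βl = 2π·l/λ = 2π × 0.268 = 96.4°
tan(βl) = -8.98
For an open-circuited stub, Z_in = −jZ_0·cot(βl) = −jZ_0/tan(βl)

Z_in ≈ +j33.4 Ω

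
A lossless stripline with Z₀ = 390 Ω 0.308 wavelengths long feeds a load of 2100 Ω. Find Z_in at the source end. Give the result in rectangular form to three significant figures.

Z_in ≈ 82.6 + j143 Ω

βl = 2π × 0.308 = 111°
tan(βl) = tan(111°) = -2.62
Z_in = Z_0·(Z_L + jZ_0·tanβl)/(Z_0 + jZ_L·tanβl)
     = 390·(2100 − j1020)/(390 − j5510)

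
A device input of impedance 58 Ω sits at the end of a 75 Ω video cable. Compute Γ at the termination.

Γ = (Z_L − Z_0)/(Z_L + Z_0) = (58 − 75)/(58 + 75) = -17/133

Γ = -0.128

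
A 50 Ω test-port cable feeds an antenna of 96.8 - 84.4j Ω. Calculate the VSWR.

VSWR ≈ 3.65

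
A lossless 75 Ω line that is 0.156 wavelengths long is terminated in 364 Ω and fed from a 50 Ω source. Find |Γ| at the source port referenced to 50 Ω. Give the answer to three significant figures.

|Γ| ≈ 0.638

βl = 2π × 0.156 = 56.2°
tan(βl) = 1.49
Z_in = Z_0·(Z_L + jZ_0·tanβl)/(Z_0 + jZ_L·tanβl) = 22 − j47.2 Ω
Γ_s = (Z_in − Z_s)/(Z_in + Z_s) = (-28 − j47.2)/(72 − j47.2), |Γ_s| = 0.638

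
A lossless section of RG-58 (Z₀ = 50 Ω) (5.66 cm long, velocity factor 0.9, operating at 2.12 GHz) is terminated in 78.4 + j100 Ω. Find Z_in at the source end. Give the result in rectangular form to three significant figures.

λ = v/f = 0.9·c / 2.12 GHz = 0.127 m
βl = 2π·l/λ = 2π × 0.444 = 160°
tan(βl) = tan(160°) = -0.364
Z_in = Z_0·(Z_L + jZ_0·tanβl)/(Z_0 + jZ_L·tanβl)
     = 50·(78.4 + j81.8)/(86.4 − j28.6)

Z_in ≈ 26.8 + j56.2 Ω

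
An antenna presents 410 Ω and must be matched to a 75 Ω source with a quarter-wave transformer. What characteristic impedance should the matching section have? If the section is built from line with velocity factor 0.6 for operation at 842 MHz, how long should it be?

Z_qwt = √(Z_0·R_L) = √(75 × 410) = √30750
λ = 0.6·c/f = 0.214 m, so l = λ/4 = 0.0534 m

Z_qwt ≈ 175 Ω; length ≈ 5.34 cm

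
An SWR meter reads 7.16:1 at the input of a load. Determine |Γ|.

|Γ| ≈ 0.755

|Γ| = (S − 1)/(S + 1) = (7.16 − 1)/(7.16 + 1) = 6.16/8.16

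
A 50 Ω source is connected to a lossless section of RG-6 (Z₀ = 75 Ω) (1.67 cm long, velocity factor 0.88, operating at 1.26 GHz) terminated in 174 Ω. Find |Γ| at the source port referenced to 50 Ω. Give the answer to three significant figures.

|Γ| ≈ 0.51

λ = v/f = 0.88·c / 1.26 GHz = 0.21 m
βl = 2π·l/λ = 2π × 0.0797 = 28.7°
tan(βl) = 0.547
Z_in = Z_0·(Z_L + jZ_0·tanβl)/(Z_0 + jZ_L·tanβl) = 86.6 − j68.9 Ω
Γ_s = (Z_in − Z_s)/(Z_in + Z_s) = (36.6 − j68.9)/(137 − j68.9), |Γ_s| = 0.51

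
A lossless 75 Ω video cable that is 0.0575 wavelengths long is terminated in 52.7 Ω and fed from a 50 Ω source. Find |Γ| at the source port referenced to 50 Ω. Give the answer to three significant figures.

βl = 2π × 0.0575 = 20.7°
tan(βl) = 0.378
Z_in = Z_0·(Z_L + jZ_0·tanβl)/(Z_0 + jZ_L·tanβl) = 56.3 + j13.4 Ω
Γ_s = (Z_in − Z_s)/(Z_in + Z_s) = (6.26 + j13.4)/(106 + j13.4), |Γ_s| = 0.138

|Γ| ≈ 0.138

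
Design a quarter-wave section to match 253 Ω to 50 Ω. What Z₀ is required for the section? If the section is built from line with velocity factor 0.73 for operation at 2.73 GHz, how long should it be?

Z_qwt = √(Z_0·R_L) = √(50 × 253) = √12650
λ = 0.73·c/f = 0.0802 m, so l = λ/4 = 0.0201 m

Z_qwt ≈ 112 Ω; length ≈ 2.01 cm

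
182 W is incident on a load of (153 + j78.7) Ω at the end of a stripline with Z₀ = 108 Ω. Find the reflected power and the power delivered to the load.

P_reflected ≈ 20.1 W; P_delivered ≈ 162 W

|Γ| = |(45 + j78.7)/(261 + j78.7)| = 0.333
|Γ|² = 0.111
P_refl = |Γ|²·P_inc = 20.1 W, P_del = (1 − |Γ|²)·P_inc = 162 W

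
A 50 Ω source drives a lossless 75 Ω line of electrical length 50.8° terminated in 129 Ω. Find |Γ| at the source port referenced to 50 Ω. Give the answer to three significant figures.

|Γ| ≈ 0.301

tan(βl) = 1.23
Z_in = Z_0·(Z_L + jZ_0·tanβl)/(Z_0 + jZ_L·tanβl) = 59.3 − j33.1 Ω
Γ_s = (Z_in − Z_s)/(Z_in + Z_s) = (9.28 − j33.1)/(109 − j33.1), |Γ_s| = 0.301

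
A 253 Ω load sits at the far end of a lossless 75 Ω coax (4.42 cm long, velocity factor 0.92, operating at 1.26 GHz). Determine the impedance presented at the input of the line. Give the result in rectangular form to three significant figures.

Z_in ≈ 24.2 − j21.2 Ω

λ = v/f = 0.92·c / 1.26 GHz = 0.219 m
βl = 2π·l/λ = 2π × 0.202 = 72.6°
tan(βl) = tan(72.6°) = 3.2
Z_in = Z_0·(Z_L + jZ_0·tanβl)/(Z_0 + jZ_L·tanβl)
     = 75·(253 + j240)/(75 + j809)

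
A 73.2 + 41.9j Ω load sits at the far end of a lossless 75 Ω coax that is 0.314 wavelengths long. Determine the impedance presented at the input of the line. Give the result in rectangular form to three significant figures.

βl = 2π × 0.314 = 113°
tan(βl) = tan(113°) = -2.35
Z_in = Z_0·(Z_L + jZ_0·tanβl)/(Z_0 + jZ_L·tanβl)
     = 75·(73.2 − j134)/(174 − j172)

Z_in ≈ 45 − j13.5 Ω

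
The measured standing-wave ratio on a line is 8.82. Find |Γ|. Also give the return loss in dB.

|Γ| = (S − 1)/(S + 1) = (8.82 − 1)/(8.82 + 1) = 7.82/9.82
RL = −20·log₁₀|Γ| = −20·log₁₀(0.796)

|Γ| ≈ 0.796; return loss ≈ 1.98 dB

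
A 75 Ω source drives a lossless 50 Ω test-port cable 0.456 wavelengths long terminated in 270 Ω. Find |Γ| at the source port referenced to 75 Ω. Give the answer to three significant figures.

|Γ| ≈ 0.596

βl = 2π × 0.456 = 164°
tan(βl) = -0.284
Z_in = Z_0·(Z_L + jZ_0·tanβl)/(Z_0 + jZ_L·tanβl) = 87.2 + j119 Ω
Γ_s = (Z_in − Z_s)/(Z_in + Z_s) = (12.2 + j119)/(162 + j119), |Γ_s| = 0.596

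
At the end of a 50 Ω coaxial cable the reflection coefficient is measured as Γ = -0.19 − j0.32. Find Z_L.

Z_L = Z_0·(1 + Γ)/(1 − Γ) = 50·(0.81 − j0.32)/(1.19 + j0.32)

Z_L ≈ 28.4 − j21.1 Ω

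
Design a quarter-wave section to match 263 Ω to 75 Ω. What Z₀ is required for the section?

Z_qwt = √(Z_0·R_L) = √(75 × 263) = √19720

Z_qwt ≈ 140 Ω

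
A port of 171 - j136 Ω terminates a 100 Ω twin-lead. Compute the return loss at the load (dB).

RL ≈ 5.92 dB

Γ = (71 − j136)/(271 − j136), |Γ| = 0.506
RL = −20·log₁₀|Γ| = −20·log₁₀(0.506)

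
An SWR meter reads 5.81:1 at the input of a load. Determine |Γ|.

|Γ| ≈ 0.706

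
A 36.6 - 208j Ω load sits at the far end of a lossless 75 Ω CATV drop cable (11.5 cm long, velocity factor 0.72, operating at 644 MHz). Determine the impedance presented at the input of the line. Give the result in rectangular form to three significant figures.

λ = v/f = 0.72·c / 644 MHz = 0.335 m
βl = 2π·l/λ = 2π × 0.343 = 123°
tan(βl) = tan(123°) = -1.51
Z_in = Z_0·(Z_L + jZ_0·tanβl)/(Z_0 + jZ_L·tanβl)
     = 75·(36.6 − j322)/(-240 − j55.4)

Z_in ≈ 11.2 + j97.9 Ω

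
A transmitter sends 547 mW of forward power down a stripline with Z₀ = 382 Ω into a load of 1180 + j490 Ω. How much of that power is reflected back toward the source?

|Γ| = |(798 + j490)/(1562 + j490)| = 0.572
|Γ|² = 0.327
P_refl = |Γ|²·P_inc = 179 mW, P_del = (1 − |Γ|²)·P_inc = 368 mW

P_reflected ≈ 179 mW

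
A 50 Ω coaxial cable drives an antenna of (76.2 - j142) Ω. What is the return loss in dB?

RL ≈ 2.38 dB

Γ = (26.2 − j142)/(126.2 − j142), |Γ| = 0.76
RL = −20·log₁₀|Γ| = −20·log₁₀(0.76)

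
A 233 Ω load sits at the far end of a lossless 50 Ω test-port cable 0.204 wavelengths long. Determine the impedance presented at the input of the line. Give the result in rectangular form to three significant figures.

Z_in ≈ 11.6 − j14.1 Ω

βl = 2π × 0.204 = 73.4°
tan(βl) = tan(73.4°) = 3.36
Z_in = Z_0·(Z_L + jZ_0·tanβl)/(Z_0 + jZ_L·tanβl)
     = 50·(233 + j168)/(50 + j784)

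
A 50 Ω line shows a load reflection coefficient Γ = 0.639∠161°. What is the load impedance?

Z_L ≈ 11.3 + j7.95 Ω

Z_L = Z_0·(1 + Γ)/(1 − Γ) = 50·(0.396 + j0.208)/(1.6 − j0.208)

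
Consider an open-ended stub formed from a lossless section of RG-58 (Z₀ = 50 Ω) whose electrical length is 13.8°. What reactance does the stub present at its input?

tan(βl) = 0.246
For an open-ended stub, Z_in = −jZ_0·cot(βl) = −jZ_0/tan(βl)

X_in ≈ -204 Ω (capacitive)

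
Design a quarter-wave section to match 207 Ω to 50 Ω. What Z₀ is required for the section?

Z_qwt = √(Z_0·R_L) = √(50 × 207) = √10350

Z_qwt ≈ 102 Ω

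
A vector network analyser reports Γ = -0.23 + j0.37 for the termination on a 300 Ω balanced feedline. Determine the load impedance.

Z_L ≈ 147 + j135 Ω

Z_L = Z_0·(1 + Γ)/(1 − Γ) = 300·(0.77 + j0.37)/(1.23 − j0.37)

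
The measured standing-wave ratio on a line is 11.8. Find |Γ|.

|Γ| ≈ 0.844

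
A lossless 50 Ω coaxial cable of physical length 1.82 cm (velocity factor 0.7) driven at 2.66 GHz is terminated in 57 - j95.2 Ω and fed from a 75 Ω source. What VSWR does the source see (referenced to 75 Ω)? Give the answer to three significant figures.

λ = v/f = 0.7·c / 2.66 GHz = 0.0789 m
βl = 2π·l/λ = 2π × 0.231 = 83°
tan(βl) = 8.13
Z_in = Z_0·(Z_L + jZ_0·tanβl)/(Z_0 + jZ_L·tanβl) = 10.7 + j12.9 Ω
Γ_s = (Z_in − Z_s)/(Z_in + Z_s) = (-64.3 + j12.9)/(85.7 + j12.9), |Γ_s| = 0.757
VSWR = (1 + |Γ_s|)/(1 − |Γ_s|)

VSWR ≈ 7.22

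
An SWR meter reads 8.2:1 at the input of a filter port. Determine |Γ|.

|Γ| = (S − 1)/(S + 1) = (8.2 − 1)/(8.2 + 1) = 7.2/9.2

|Γ| ≈ 0.783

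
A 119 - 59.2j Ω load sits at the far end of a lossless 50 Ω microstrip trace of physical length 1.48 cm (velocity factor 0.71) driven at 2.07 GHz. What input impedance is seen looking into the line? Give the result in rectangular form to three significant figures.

λ = v/f = 0.71·c / 2.07 GHz = 0.103 m
βl = 2π·l/λ = 2π × 0.144 = 51.8°
tan(βl) = tan(51.8°) = 1.27
Z_in = Z_0·(Z_L + jZ_0·tanβl)/(Z_0 + jZ_L·tanβl)
     = 50·(119 + j4.29)/(125 + j151)

Z_in ≈ 20.2 − j22.7 Ω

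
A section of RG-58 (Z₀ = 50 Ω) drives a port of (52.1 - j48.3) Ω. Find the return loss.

Γ = (2.1 − j48.3)/(102.1 − j48.3), |Γ| = 0.428
RL = −20·log₁₀|Γ| = −20·log₁₀(0.428)

RL ≈ 7.37 dB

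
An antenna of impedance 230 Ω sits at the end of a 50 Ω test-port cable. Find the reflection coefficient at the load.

Γ = (Z_L − Z_0)/(Z_L + Z_0) = (230 − 50)/(230 + 50) = 180/280

Γ = 0.643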